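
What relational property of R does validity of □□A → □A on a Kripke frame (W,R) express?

Density

Suppose □□A→□A is valid. Take Rxy and set V(A)={w : xR²w}. Then □□A at x, so □A at x, so A at y, i.e. ∃z(Rxz∧Rzy).
Conversely, on a frame with density the schema holds at every world under every valuation.
Frame condition: ∀x ∀y (Rxy → ∃z (Rxz ∧ Rzy)).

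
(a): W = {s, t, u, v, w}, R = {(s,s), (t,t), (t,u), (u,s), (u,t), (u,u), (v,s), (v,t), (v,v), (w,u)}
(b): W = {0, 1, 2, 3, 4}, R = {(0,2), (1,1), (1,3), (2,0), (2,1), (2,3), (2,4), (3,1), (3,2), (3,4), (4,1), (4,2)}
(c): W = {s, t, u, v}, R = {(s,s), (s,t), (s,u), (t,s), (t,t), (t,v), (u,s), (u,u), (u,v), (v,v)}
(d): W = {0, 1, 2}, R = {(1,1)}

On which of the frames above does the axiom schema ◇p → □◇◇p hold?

The schema corresponds to a generalized confluence (Geach) condition: ∀x ∀y ∀z ((xRy ∧ xRz) → ∃w (y = w ∧ zR²w)).
(a): fails — uRt, uRs but no w* with t=w* and sR²w*.
(b): fails — 2R0, 2R1 but no w with 0=w and 1R²w.
(c): fails — tRs, tRv but no w with s=w and vR²w.
(d): satisfies the condition.
Valid on: (d).

(d)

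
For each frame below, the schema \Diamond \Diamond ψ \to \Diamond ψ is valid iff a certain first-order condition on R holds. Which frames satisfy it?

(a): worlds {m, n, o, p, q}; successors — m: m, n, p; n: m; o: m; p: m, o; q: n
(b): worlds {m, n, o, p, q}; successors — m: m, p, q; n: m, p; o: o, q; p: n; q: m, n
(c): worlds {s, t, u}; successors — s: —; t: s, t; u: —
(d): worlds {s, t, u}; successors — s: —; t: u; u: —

(c), (d)

Frame correspondent (Sahlqvist): \forall x \forall y \forall z (Rxy \wedge Ryz \to Rxz) — i.e. transitivity.
(a): fails — Rom and Rmn but not Ron.
(b): fails — Rpn and Rnm but not Rpm.
(c): condition met.
(d): condition met.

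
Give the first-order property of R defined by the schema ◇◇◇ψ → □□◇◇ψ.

This is a Sahlqvist (Geach-type) schema ◇^3□^0ψ → □^2◇^2ψ.
Minimal-valuation argument: fix x; take any y with xR^3y and any z with xR^2z. Set V(ψ) to the set of worlds R-reachable from y in exactly 0 steps. Then □^0ψ holds at y, so the antecedent holds at x; validity forces ◇^2ψ at z, giving a w with zR^2w and yR^0w.
First-order correspondent: ∀x ∀y ∀z ((xR³y ∧ xR²z) → ∃w (y = w ∧ zR²w)).

∀x ∀y ∀z ((xR³y ∧ xR²z) → ∃w (y = w ∧ zR²w))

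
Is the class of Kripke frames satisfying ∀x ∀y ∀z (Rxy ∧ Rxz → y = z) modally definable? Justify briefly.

Yes, by ◇r → □r

This is a Sahlqvist condition; the CD axiom ◇r → □r defines it.
Suppose ◇r→□r is valid. Take Rxy, Rxz and set V(r)={y}. Then ◇r at x, so □r at x, so r at z, i.e. z=y.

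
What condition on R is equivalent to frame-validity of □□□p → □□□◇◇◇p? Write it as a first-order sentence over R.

This is a Sahlqvist (Geach-type) schema ◇^0□^3p → □^3◇^3p.
Minimal-valuation argument: fix x; take any y with xR^0y and any z with xR^3z. Set V(p) to the set of worlds R-reachable from y in exactly 3 steps. Then □^3p holds at y, so the antecedent holds at x; validity forces ◇^3p at z, giving a w with zR^3w and yR^3w.
First-order correspondent: ∀x ∀z (xR³z → ∃w (xR³w ∧ zR³w)).

∀x ∀z (xR³z → ∃w (xR³w ∧ zR³w))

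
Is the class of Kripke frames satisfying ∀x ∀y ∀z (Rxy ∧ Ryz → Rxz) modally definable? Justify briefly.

The condition is transitivity. A defining modal formula is □q → □□q.
Suppose □q→□□q is valid. Take Rxy, Ryz and set V(q)={w : Rxw}. Then □q at x, so □□q at x, so □q at y, so q at z, i.e. Rxz.

Definable; □q → □□q defines it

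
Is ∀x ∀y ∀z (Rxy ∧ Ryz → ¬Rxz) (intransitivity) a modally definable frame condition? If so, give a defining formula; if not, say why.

Any modally definable frame class is closed under surjective bounded morphisms.
The 5-cycle (worlds 0,1,2,3,4 with 0→1→2→3→4→0) is intransitive. Mapping every world to a single reflexive point • is a surjective bounded morphism; the reflexive point is not intransitive (R••∧R•• but R••).
Hence intransitivity is not modally definable.

No — not modally definable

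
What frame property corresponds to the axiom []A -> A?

Reflexivity

Suppose □A→A is valid. At any x set V(A)={w : Rxw}. Then □A holds at x, so A holds at x, i.e. Rxx.
The converse is a direct semantic check.
So the correspondent is reflexivity.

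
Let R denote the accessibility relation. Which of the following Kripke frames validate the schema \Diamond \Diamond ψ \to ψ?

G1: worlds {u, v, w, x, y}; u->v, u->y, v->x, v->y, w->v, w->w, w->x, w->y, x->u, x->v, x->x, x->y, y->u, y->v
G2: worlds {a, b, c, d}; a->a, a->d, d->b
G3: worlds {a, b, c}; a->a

G3

The schema corresponds to a generalized confluence (Geach) condition: \forall x \forall y (x R^2 y \to \exists w (y = w \wedge x = w)).
G1: fails — uR²v but v ≠ u.
G2: fails — aR²b but b ≠ a.
G3: holds.
Valid on: G3.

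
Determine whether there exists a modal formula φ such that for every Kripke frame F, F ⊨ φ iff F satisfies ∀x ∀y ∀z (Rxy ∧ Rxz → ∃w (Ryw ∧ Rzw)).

This is a Sahlqvist condition; the .2 axiom ◇□q → □◇q defines it.
Suppose ◇□q→□◇q is valid. Take Rxy, Rxz and set V(q)={w : Ryw}. Then □q at y so ◇□q at x, so □◇q at x, so ◇q at z, giving w with Rzw and Ryw.

Yes — defined by ◇□q → □◇q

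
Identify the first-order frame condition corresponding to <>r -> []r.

Partial functionality

Suppose ◇r→□r is valid. Take Rxy, Rxz and set V(r)={y}. Then ◇r at x, so □r at x, so r at z, i.e. z=y.
Conversely, on a frame with partial functionality the schema holds at every world under every valuation.
So the correspondent is partial functionality.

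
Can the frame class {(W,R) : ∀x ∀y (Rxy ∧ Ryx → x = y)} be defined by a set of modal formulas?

Modal frame validity is preserved under surjective bounded morphisms.
The 4-cycle (worlds w0,w1,w2,w3 with w0→w1→w2→w3→w0) is antisymmetric. Sending even-indexed worlds to a and odd-indexed worlds to b is a surjective bounded morphism onto the two-world frame with a↔b, which is not antisymmetric.
Hence antisymmetry is not modally definable.

Not modally definable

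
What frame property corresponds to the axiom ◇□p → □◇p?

Convergence

Suppose ◇□p→□◇p is valid. Take Rxy, Rxz and set V(p)={w : Ryw}. Then □p at y so ◇□p at x, so □◇p at x, so ◇p at z, giving w with Rzw and Ryw.
Conversely, on a frame with convergence the schema holds at every world under every valuation.
So the correspondent is convergence.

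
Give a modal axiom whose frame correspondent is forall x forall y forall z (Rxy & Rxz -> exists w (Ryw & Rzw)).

This is convergence; the standard corresponding axiom is .2: ◇□q → □◇q.
Suppose ◇□q→□◇q is valid. Take Rxy, Rxz and set V(q)={w : Ryw}. Then □q at y so ◇□q at x, so □◇q at x, so ◇q at z, giving w with Rzw and Ryw.

◇□q → □◇q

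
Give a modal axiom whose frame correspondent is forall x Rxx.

The condition is reflexivity. The T schema □r → r defines it.
Suppose □r→r is valid. At any x set V(r)={w : Rxw}. Then □r holds at x, so r holds at x, i.e. Rxx.

□r → r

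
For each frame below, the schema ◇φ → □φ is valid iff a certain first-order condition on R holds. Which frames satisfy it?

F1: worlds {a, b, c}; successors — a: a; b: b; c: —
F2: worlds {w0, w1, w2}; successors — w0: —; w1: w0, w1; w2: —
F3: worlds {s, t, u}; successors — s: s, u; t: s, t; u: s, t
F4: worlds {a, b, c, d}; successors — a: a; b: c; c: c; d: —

This is the axiom for partial functionality; its first-order frame correspondent is ∀x ∀y ∀z (Rxy ∧ Rxz → y = z).
F1: satisfies the condition.
F2: fails — w1 sees both w0 and w1.
F3: fails — s sees both s and u.
F4: satisfies the condition.
Valid on: F1, F4.

F1, F4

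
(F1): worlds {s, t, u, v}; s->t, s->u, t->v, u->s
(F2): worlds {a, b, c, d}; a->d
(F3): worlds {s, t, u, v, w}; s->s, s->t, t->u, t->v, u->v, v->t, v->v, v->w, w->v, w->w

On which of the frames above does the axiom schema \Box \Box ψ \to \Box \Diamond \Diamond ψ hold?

(F3)

Frame correspondent (Sahlqvist): \forall x \forall z (xRz \to \exists w (x R^2 w \wedge z R^2 w)) — i.e. a generalized confluence (Geach) condition.
(F1): fails — sRt but no w with sR²w and tR²w.
(F2): fails — aRd but no w with aR²w and dR²w.
(F3): ✓.
Valid on: (F3).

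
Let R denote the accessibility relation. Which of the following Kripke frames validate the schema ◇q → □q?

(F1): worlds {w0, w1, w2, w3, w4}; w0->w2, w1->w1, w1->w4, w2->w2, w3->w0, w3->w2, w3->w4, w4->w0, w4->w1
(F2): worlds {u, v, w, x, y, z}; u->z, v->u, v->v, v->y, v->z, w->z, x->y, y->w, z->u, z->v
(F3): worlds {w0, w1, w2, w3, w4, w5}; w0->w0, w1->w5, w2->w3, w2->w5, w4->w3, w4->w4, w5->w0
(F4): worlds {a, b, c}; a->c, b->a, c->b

This is the axiom for partial functionality; its first-order frame correspondent is ∀x ∀y ∀z (Rxy ∧ Rxz → y = z).
(F1): fails — w1 sees both w1 and w4.
(F2): fails — v sees both u and v.
(F3): fails — w2 sees both w3 and w5.
(F4): condition met.
Valid on: (F4).

(F4)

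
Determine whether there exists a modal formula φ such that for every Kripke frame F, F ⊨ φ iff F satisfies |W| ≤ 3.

Not definable by any modal formula

Modal frame validity is preserved under disjoint unions.
Any modal formula valid on each of 4 disjoint one-world frames is valid on their disjoint union (validity is preserved under disjoint unions). Each one-world frame has |W|=1≤3, but the union has |W|=4.
So the class is not modally definable.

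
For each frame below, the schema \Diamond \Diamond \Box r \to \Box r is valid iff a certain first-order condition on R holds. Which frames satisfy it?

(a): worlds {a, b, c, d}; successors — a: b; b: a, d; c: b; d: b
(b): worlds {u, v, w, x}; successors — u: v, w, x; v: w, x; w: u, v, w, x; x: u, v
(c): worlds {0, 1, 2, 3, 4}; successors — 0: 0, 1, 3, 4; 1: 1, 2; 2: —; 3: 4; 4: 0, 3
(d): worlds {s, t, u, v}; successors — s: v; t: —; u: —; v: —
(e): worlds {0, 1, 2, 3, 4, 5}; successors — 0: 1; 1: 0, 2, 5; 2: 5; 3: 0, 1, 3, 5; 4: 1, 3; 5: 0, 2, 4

(a), (d)

The schema corresponds to a generalized confluence (Geach) condition: \forall x \forall y \forall z ((x R^2 y \wedge xRz) \to \exists w (yRw \wedge z = w)).
(a): satisfies the condition.
(b): fails — uR²v, uRv but no t with vRt and v=t.
(c): fails — 0R²1, 0R0 but no w with 1Rw and 0=w.
(d): satisfies the condition.
(e): fails — 0R²2, 0R1 but no w with 2Rw and 1=w.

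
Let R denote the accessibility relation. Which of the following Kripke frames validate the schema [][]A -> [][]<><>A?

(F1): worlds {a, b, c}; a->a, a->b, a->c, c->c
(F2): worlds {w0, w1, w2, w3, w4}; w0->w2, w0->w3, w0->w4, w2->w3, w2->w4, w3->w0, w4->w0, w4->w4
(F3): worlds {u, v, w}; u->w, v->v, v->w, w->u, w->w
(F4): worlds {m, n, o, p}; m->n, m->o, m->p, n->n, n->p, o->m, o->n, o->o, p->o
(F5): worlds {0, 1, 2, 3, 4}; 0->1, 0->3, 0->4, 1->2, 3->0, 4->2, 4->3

(F2), (F3), (F4)

Frame correspondent (Sahlqvist): forall x forall z (x R^2 z -> exists w (x R^2 w & z R^2 w)) — i.e. a generalized confluence (Geach) condition.
(F1): fails — aR²b but no w with aR²w and bR²w.
(F2): condition met.
(F3): condition met.
(F4): condition met.
(F5): fails — 0R²2 but no w with 0R²w and 2R²w.
Valid on: (F2), (F3), (F4).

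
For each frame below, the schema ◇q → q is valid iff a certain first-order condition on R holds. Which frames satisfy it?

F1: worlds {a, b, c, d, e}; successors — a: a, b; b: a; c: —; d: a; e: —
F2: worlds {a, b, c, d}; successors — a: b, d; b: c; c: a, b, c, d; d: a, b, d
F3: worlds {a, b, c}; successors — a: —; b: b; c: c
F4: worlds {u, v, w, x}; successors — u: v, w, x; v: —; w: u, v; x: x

The schema corresponds to a generalized confluence (Geach) condition: ∀x ∀y (xRy → ∃w (y = w ∧ x = w)).
F1: fails — aRb but b ≠ a.
F2: fails — aRb but b ≠ a.
F3: satisfies the condition.
F4: fails — uRv but v ≠ u.
Valid on: F3.

F3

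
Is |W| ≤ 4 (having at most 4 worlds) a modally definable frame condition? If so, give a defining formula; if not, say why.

No — not modally definable

Any modally definable frame class is closed under disjoint unions.
Any modal formula valid on each of 5 disjoint one-world frames is valid on their disjoint union (validity is preserved under disjoint unions). Each one-world frame has |W|=1≤4, but the union has |W|=5.
So the class is not modally definable.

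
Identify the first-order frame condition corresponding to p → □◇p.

Suppose p→□◇p is valid. Take Rxy and set V(p)={x}. Then p at x, so □◇p at x, so ◇p at y, so some z with Ryz has p; z=x, i.e. Ryx.

symmetry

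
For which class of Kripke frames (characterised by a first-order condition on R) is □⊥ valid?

□⊥ is valid iff no world has any successor (otherwise □⊥ fails at any world with one).

emptiness of R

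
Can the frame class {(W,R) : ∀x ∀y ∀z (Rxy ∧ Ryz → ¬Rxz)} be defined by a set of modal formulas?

Any modally definable frame class is closed under surjective bounded morphisms.
The 7-cycle (worlds w0,w1,w2,w3,w4,w5,w6 with w0→w1→w2→w3→w4→w5→w6→w0) is intransitive. Mapping every world to a single reflexive point • is a surjective bounded morphism; the reflexive point is not intransitive (R••∧R•• but R••).
So the class is not modally definable.

Not definable by any modal formula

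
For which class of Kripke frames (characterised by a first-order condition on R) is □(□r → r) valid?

This schema is the T□ axiom.
Its frame correspondent is shift-reflexivity — ∀x ∀y (Rxy → Ryy).

Shift-reflexivity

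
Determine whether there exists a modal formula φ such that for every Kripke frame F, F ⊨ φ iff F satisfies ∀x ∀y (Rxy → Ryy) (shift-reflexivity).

Yes, by □(□q → q)

The condition is shift-reflexivity. A defining modal formula is □(□q → q).
Suppose □(□q→q) is valid. Take Rxy and set V(q)={w : Ryw}. Then at y, □q holds; since □(□q→q) at x, □q→q at y, so q at y, i.e. Ryy.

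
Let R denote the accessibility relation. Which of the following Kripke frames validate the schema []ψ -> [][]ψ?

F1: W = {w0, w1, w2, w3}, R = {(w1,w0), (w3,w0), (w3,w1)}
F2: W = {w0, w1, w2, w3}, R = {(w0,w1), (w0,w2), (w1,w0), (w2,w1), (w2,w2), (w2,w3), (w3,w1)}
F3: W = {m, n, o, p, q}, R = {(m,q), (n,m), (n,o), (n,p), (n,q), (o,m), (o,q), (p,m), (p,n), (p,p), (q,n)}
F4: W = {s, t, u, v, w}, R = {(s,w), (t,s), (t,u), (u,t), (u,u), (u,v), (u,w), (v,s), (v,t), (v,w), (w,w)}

F1

Frame correspondent (Sahlqvist): forall x forall y forall z (Rxy & Ryz -> Rxz) — i.e. transitivity.
F1: ✓.
F2: fails — Rw1w0 and Rw0w1 but not Rw1w1.
F3: fails — Rpm and Rmq but not Rpq.
F4: fails — Ruv and Rvs but not Rus.
Valid on: F1.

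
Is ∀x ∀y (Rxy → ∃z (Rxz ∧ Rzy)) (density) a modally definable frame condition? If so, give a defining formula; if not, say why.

Yes: it is density, defined by the C4 schema □□r → □r.

Yes — defined by □□r → □r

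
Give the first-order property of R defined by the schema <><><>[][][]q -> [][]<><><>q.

This is a Sahlqvist (Geach-type) schema ◇^3□^3q → □^2◇^3q.
Minimal-valuation argument: fix x; take any y with xR^3y and any z with xR^2z. Set V(q) to the set of worlds R-reachable from y in exactly 3 steps. Then □^3q holds at y, so the antecedent holds at x; validity forces ◇^3q at z, giving a w with zR^3w and yR^3w.
First-order correspondent: forall x forall y forall z ((x R^3 y & x R^2 z) -> exists w (y R^3 w & z R^3 w)).

forall x forall y forall z ((x R^3 y & x R^2 z) -> exists w (y R^3 w & z R^3 w))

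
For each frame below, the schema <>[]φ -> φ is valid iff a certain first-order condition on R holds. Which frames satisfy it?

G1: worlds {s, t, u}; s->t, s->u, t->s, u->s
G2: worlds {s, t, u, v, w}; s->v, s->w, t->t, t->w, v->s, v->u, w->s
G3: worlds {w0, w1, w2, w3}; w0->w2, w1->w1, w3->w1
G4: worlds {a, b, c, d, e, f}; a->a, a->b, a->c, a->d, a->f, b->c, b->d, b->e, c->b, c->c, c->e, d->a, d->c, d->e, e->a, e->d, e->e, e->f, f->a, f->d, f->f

This is the axiom for a generalized confluence (Geach) condition; its first-order frame correspondent is forall x forall y (xRy -> exists w (yRw & x = w)).
G1: condition met.
G2: fails — tRw but no w* with wRw* and t=w*.
G3: fails — w0Rw2 but no w with w2Rw and w0=w.
G4: fails — aRb but no w with bRw and a=w.

G1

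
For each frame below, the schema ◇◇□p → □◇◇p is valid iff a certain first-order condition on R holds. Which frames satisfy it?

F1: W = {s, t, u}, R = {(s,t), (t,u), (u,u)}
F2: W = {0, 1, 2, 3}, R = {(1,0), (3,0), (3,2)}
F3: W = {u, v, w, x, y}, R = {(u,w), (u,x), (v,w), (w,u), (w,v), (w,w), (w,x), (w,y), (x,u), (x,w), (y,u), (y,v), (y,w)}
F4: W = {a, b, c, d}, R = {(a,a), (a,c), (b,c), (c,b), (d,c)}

F1, F2, F3

This is the axiom for a generalized confluence (Geach) condition; its first-order frame correspondent is ∀x ∀y ∀z ((xR²y ∧ xRz) → ∃w (yRw ∧ zR²w)).
F1: holds.
F2: holds.
F3: holds.
F4: fails — aR²c, aRc but no w with cRw and cR²w.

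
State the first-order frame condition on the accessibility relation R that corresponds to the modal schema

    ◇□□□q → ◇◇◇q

∀x ∀y (xRy → ∃w (yR³w ∧ xR³w))

This is a Sahlqvist (Geach-type) schema ◇^1□^3q → □^0◇^3q.
Minimal-valuation argument: fix x; take any y with xR^1y and any z with xR^0z. Set V(q) to the set of worlds R-reachable from y in exactly 3 steps. Then □^3q holds at y, so the antecedent holds at x; validity forces ◇^3q at z, giving a w with zR^3w and yR^3w.
First-order correspondent: ∀x ∀y (xRy → ∃w (yR³w ∧ xR³w)).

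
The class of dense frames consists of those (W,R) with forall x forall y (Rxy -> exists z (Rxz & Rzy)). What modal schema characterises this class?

The condition is density. The C4 schema □□ψ → □ψ defines it.
Suppose □□ψ→□ψ is valid. Take Rxy and set V(ψ)={w : xR²w}. Then □□ψ at x, so □ψ at x, so ψ at y, i.e. ∃z(Rxz∧Rzy).

□□ψ → □ψ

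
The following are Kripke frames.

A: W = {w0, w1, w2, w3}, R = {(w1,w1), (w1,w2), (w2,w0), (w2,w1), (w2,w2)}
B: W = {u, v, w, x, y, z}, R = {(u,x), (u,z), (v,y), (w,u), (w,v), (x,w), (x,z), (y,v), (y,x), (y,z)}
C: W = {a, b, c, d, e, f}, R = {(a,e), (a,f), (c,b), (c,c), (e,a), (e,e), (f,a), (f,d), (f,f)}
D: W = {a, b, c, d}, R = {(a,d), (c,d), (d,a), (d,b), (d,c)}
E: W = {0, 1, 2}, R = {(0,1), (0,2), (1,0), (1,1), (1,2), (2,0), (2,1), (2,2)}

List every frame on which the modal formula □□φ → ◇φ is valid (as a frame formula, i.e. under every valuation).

E

This is the axiom for a generalized confluence (Geach) condition; its first-order frame correspondent is ∀x ∃w (xR²w ∧ xRw).
A: fails — at w0 but no w with w0R²w and w0Rw.
B: fails — at v but no t with vR²t and vRt.
C: fails — at b but no w with bR²w and bRw.
D: fails — at a but no w with aR²w and aRw.
E: satisfies the condition.
Valid on: E.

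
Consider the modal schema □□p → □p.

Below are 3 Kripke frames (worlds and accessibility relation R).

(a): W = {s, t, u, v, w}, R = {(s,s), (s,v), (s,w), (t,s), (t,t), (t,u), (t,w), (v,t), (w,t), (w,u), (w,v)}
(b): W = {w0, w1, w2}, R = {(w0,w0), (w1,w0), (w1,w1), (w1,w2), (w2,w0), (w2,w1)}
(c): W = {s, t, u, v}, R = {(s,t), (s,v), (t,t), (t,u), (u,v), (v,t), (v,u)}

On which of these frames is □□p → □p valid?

(b)

Frame correspondent (Sahlqvist): ∀x ∀y (Rxy → ∃z (Rxz ∧ Rzy)) — i.e. density.
(a): fails — Rwv but no z with Rwz and Rzv.
(b): ✓.
(c): fails — Ruv but no z with Ruz and Rzv.
Valid on: (b).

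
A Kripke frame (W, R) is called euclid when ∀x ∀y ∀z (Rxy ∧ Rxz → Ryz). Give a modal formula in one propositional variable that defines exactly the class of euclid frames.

◇r → □◇r

This is the Euclidean property; the standard corresponding axiom is 5: ◇r → □◇r.
Suppose ◇r→□◇r is valid. Take Rxy, Rxz and set V(r)={y}. Then ◇r at x, so □◇r at x, so ◇r at z, so some w with Rzw has r; w=y, i.e. Rzy. By symmetry of the argument, Ryz.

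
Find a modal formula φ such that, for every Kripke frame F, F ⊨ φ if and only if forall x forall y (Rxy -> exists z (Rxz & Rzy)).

□□r → □r

This is density; the standard corresponding axiom is C4: □□r → □r.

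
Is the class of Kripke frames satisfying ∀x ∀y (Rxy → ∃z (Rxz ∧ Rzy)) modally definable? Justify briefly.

Yes — defined by □□p → □p

The condition is density. A defining modal formula is □□p → □p.
Suppose □□p→□p is valid. Take Rxy and set V(p)={w : xR²w}. Then □□p at x, so □p at x, so p at y, i.e. ∃z(Rxz∧Rzy).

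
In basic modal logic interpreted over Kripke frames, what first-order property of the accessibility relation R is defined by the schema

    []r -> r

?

This schema is the T axiom.
Its frame correspondent is reflexivity — forall x Rxx.

Reflexivity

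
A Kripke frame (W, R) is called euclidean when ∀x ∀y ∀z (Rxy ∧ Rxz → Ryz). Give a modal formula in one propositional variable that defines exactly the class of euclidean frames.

This is the Euclidean property; the standard corresponding axiom is 5: ◇q → □◇q.

◇q → □◇q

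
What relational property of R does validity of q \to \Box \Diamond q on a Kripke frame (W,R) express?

symmetry

Suppose q→□◇q is valid. Take Rxy and set V(q)={x}. Then q at x, so □◇q at x, so ◇q at y, so some z with Ryz has q; z=x, i.e. Ryx.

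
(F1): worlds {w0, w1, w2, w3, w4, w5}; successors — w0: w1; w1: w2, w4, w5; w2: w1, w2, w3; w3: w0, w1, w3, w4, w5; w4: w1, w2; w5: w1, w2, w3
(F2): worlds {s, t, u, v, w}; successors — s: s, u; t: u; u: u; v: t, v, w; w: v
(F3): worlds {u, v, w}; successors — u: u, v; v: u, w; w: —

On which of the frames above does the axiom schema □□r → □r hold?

(F2)

Frame correspondent (Sahlqvist): ∀x ∀y (Rxy → ∃z (Rxz ∧ Rzy)) — i.e. density.
(F1): fails — Rw1w5 but no z with Rw1z and Rzw5.
(F2): condition met.
(F3): fails — Rvw but no z with Rvz and Rzw.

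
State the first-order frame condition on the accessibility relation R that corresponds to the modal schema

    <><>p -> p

forall x forall y (x R^2 y -> exists w (y = w & x = w))

This is a Sahlqvist (Geach-type) schema ◇^2□^0p → □^0◇^0p.
Minimal-valuation argument: fix x; take any y with xR^2y and any z with xR^0z. Set V(p) to the set of worlds R-reachable from y in exactly 0 steps. Then □^0p holds at y, so the antecedent holds at x; validity forces ◇^0p at z, giving a w with zR^0w and yR^0w.
First-order correspondent: forall x forall y (x R^2 y -> exists w (y = w & x = w)).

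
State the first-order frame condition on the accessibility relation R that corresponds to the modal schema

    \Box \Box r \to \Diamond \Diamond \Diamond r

This is a Sahlqvist (Geach-type) schema ◇^0□^2r → □^0◇^3r.
Minimal-valuation argument: fix x; take any y with xR^0y and any z with xR^0z. Set V(r) to the set of worlds R-reachable from y in exactly 2 steps. Then □^2r holds at y, so the antecedent holds at x; validity forces ◇^3r at z, giving a w with zR^3w and yR^2w.
First-order correspondent: \forall x \exists w (x R^2 w \wedge x R^3 w).

\forall x \exists w (x R^2 w \wedge x R^3 w)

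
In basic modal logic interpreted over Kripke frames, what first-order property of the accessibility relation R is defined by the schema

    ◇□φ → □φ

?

the Euclidean property

Equivalently (dual form): ◇φ → □◇φ.
Suppose ◇φ→□◇φ is valid. Take Rxy, Rxz and set V(φ)={y}. Then ◇φ at x, so □◇φ at x, so ◇φ at z, so some w with Rzw has φ; w=y, i.e. Rzy. By symmetry of the argument, Ryz.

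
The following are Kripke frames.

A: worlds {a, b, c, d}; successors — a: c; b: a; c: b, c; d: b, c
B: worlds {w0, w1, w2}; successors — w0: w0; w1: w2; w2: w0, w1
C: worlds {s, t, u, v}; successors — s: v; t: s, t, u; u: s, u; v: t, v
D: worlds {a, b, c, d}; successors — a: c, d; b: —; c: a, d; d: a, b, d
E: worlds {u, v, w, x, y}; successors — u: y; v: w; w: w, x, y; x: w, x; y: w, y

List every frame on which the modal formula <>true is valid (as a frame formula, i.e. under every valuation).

This is the axiom for seriality; its first-order frame correspondent is forall x exists y Rxy.
A: ✓.
B: ✓.
C: ✓.
D: fails — world b has no successor.
E: ✓.

A, B, C, E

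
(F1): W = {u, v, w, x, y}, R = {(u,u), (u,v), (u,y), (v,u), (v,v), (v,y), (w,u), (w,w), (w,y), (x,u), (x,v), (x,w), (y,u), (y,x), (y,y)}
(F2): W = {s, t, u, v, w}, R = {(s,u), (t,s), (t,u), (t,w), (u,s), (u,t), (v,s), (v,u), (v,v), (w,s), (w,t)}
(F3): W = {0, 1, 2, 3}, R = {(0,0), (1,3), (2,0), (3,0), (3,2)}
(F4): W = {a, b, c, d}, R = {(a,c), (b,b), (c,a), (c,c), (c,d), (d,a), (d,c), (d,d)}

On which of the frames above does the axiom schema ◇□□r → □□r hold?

Frame correspondent (Sahlqvist): ∀x ∀y ∀z ((xRy ∧ xR²z) → ∃w (yR²w ∧ z = w)) — i.e. a generalized confluence (Geach) condition.
(F1): fails — wRu, wR²w but no t with uR²t and w=t.
(F2): fails — sRu, sR²t but no w* with uR²w* and t=w*.
(F3): fails — 1R3, 1R²2 but no w with 3R²w and 2=w.
(F4): satisfies the condition.

(F4)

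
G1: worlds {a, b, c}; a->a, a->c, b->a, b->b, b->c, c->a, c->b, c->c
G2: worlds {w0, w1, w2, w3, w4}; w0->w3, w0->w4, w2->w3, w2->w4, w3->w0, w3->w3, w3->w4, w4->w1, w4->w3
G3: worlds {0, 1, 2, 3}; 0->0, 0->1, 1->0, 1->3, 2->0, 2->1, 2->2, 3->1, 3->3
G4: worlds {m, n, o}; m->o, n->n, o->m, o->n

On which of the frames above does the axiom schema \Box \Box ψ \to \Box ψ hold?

G1, G3

Frame correspondent (Sahlqvist): \forall x \forall y (Rxy \to \exists z (Rxz \wedge Rzy)) — i.e. density.
G1: holds.
G2: fails — Rw4w1 but no z with Rw4z and Rzw1.
G3: holds.
G4: fails — Rom but no z with Roz and Rzm.
Valid on: G1, G3.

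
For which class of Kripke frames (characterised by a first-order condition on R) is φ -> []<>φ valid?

Suppose φ→□◇φ is valid. Take Rxy and set V(φ)={x}. Then φ at x, so □◇φ at x, so ◇φ at y, so some z with Ryz has φ; z=x, i.e. Ryx.
Conversely, any frame satisfying forall x forall y (Rxy -> Ryx) validates the schema.
So the correspondent is symmetry.

Symmetry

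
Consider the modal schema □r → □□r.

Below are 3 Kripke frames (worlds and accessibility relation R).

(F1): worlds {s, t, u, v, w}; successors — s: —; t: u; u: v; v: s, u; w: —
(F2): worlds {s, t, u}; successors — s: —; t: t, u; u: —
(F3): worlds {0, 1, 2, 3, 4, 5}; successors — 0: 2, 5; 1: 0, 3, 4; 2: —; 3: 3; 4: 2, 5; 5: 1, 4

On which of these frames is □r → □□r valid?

This is the axiom for transitivity; its first-order frame correspondent is ∀x ∀y ∀z (Rxy ∧ Ryz → Rxz).
(F1): fails — Rtu and Ruv but not Rtv.
(F2): ✓.
(F3): fails — R10 and R02 but not R12.
Valid on: (F2).

(F2)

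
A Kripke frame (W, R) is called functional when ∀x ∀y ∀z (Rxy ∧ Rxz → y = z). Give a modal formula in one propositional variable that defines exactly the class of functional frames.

A defining formula is ◇r → □r (the CD axiom).
Suppose ◇r→□r is valid. Take Rxy, Rxz and set V(r)={y}. Then ◇r at x, so □r at x, so r at z, i.e. z=y.

◇r → □r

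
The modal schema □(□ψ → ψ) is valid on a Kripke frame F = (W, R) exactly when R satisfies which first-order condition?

shift-reflexivity: ∀x ∀y (Rxy → Ryy)

Suppose □(□ψ→ψ) is valid. Take Rxy and set V(ψ)={w : Ryw}. Then at y, □ψ holds; since □(□ψ→ψ) at x, □ψ→ψ at y, so ψ at y, i.e. Ryy.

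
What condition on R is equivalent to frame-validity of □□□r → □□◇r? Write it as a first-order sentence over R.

This is a Sahlqvist (Geach-type) schema ◇^0□^3r → □^2◇^1r.
First-order correspondent: ∀x ∀z (xR²z → ∃w (xR³w ∧ zRw)).

∀x ∀z (xR²z → ∃w (xR³w ∧ zRw))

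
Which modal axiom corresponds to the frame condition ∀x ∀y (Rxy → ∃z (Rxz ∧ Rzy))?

□□r → □r

The condition is density. The C4 schema □□r → □r defines it.
Suppose □□r→□r is valid. Take Rxy and set V(r)={w : xR²w}. Then □□r at x, so □r at x, so r at y, i.e. ∃z(Rxz∧Rzy).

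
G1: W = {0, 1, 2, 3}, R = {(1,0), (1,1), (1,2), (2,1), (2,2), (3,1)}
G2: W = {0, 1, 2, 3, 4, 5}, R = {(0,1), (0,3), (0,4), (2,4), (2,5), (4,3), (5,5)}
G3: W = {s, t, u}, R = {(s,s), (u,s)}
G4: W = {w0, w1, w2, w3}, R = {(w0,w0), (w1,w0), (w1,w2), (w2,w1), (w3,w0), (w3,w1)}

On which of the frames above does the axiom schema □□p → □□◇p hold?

G3

Frame correspondent (Sahlqvist): ∀x ∀z (xR²z → ∃w (xR²w ∧ zRw)) — i.e. a generalized confluence (Geach) condition.
G1: fails — 1R²0 but no w with 1R²w and 0Rw.
G2: fails — 0R²3 but no w with 0R²w and 3Rw.
G3: condition met.
G4: fails — w2R²w2 but no w with w2R²w and w2Rw.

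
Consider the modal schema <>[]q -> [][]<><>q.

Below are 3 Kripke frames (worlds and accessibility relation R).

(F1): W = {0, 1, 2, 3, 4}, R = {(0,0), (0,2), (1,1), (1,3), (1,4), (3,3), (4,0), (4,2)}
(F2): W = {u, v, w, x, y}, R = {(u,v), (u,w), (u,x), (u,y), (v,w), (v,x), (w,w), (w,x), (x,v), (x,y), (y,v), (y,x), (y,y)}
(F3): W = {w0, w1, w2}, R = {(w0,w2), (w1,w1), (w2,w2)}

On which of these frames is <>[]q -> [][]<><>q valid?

This is the axiom for a generalized confluence (Geach) condition; its first-order frame correspondent is forall x forall y forall z ((xRy & x R^2 z) -> exists w (yRw & z R^2 w)).
(F1): fails — 0R0, 0R²2 but no w with 0Rw and 2R²w.
(F2): ✓.
(F3): ✓.

(F2), (F3)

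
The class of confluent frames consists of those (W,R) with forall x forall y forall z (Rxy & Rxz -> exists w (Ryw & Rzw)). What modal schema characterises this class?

◇□q → □◇q

The condition is convergence. The .2 schema ◇□q → □◇q defines it.
Suppose ◇□q→□◇q is valid. Take Rxy, Rxz and set V(q)={w : Ryw}. Then □q at y so ◇□q at x, so □◇q at x, so ◇q at z, giving w with Rzw and Ryw.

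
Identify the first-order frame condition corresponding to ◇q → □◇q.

This schema is the 5 axiom.
It corresponds to the Euclidean property: ∀x ∀y ∀z (Rxy ∧ Rxz → Ryz).

The Euclidean property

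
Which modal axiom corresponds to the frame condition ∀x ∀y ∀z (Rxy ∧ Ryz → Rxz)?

A defining formula is □ψ → □□ψ (the 4 axiom).
Suppose □ψ→□□ψ is valid. Take Rxy, Ryz and set V(ψ)={w : Rxw}. Then □ψ at x, so □□ψ at x, so □ψ at y, so ψ at z, i.e. Rxz.

□ψ → □□ψ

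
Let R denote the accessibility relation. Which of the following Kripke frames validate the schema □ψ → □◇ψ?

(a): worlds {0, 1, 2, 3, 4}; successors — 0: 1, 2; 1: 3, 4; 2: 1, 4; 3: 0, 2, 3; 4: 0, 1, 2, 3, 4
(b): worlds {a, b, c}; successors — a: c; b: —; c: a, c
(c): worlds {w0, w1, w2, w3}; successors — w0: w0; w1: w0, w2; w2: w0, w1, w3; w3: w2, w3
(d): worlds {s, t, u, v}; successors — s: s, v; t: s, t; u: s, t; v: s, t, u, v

Frame correspondent (Sahlqvist): ∀x ∀z (xRz → ∃w (xRw ∧ zRw)) — i.e. a generalized confluence (Geach) condition.
(a): fails — 0R1 but no w with 0Rw and 1Rw.
(b): ✓.
(c): ✓.
(d): ✓.
Valid on: (b), (c), (d).

(b), (c), (d)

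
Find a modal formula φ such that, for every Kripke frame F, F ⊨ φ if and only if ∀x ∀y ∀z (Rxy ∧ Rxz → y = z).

A defining formula is ◇r → □r (the CD axiom).
Suppose ◇r→□r is valid. Take Rxy, Rxz and set V(r)={y}. Then ◇r at x, so □r at x, so r at z, i.e. z=y.

◇r → □r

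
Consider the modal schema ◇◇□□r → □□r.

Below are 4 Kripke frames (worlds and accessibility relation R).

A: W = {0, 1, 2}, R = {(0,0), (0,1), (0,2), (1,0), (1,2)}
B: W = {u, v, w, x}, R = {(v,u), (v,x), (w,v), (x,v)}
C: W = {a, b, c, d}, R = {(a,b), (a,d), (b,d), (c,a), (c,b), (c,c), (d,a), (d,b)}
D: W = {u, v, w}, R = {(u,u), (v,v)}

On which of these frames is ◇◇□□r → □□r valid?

Frame correspondent (Sahlqvist): ∀x ∀y ∀z ((xR²y ∧ xR²z) → ∃w (yR²w ∧ z = w)) — i.e. a generalized confluence (Geach) condition.
A: fails — 0R²2, 0R²0 but no w with 2R²w and 0=w.
B: fails — wR²u, wR²u but no t with uR²t and u=t.
C: fails — aR²b, aR²d but no w with bR²w and d=w.
D: ✓.
Valid on: D.

D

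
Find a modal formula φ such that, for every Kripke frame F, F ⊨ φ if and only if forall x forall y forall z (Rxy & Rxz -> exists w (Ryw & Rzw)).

A defining formula is ◇□ψ → □◇ψ (the .2 axiom).
Suppose ◇□ψ→□◇ψ is valid. Take Rxy, Rxz and set V(ψ)={w : Ryw}. Then □ψ at y so ◇□ψ at x, so □◇ψ at x, so ◇ψ at z, giving w with Rzw and Ryw.

◇□ψ → □◇ψ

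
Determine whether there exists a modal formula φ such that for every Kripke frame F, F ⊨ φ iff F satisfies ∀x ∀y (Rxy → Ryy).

Yes, by □(□q → q)

This is a Sahlqvist condition; the T□ axiom □(□q → q) defines it.
Suppose □(□q→q) is valid. Take Rxy and set V(q)={w : Ryw}. Then at y, □q holds; since □(□q→q) at x, □q→q at y, so q at y, i.e. Ryy.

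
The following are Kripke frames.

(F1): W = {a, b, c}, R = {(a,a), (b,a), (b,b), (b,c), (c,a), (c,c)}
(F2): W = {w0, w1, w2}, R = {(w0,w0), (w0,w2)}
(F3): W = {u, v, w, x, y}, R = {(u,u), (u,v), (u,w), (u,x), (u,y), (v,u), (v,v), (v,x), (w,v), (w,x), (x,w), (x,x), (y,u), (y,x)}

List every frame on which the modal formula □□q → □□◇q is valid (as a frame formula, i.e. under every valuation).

(F1), (F3)

The schema corresponds to a generalized confluence (Geach) condition: ∀x ∀z (xR²z → ∃w (xR²w ∧ zRw)).
(F1): satisfies the condition.
(F2): fails — w0R²w2 but no w with w0R²w and w2Rw.
(F3): satisfies the condition.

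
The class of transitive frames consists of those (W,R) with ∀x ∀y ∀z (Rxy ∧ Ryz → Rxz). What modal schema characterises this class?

This is transitivity; the standard corresponding axiom is 4: □s → □□s.

□s → □□s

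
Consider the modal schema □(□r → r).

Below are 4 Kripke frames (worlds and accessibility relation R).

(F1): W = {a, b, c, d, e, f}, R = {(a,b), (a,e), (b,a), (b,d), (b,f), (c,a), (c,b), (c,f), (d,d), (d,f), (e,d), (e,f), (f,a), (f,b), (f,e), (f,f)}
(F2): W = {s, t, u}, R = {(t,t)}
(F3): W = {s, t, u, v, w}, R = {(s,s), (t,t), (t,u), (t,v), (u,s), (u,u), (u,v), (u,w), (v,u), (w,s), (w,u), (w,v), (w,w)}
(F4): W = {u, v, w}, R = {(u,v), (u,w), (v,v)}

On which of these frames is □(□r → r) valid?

(F2)

This is the axiom for shift-reflexivity; its first-order frame correspondent is ∀x ∀y (Rxy → Ryy).
(F1): fails — Rab but not Rbb.
(F2): condition met.
(F3): fails — Ruv but not Rvv.
(F4): fails — Ruw but not Rww.
Valid on: (F2).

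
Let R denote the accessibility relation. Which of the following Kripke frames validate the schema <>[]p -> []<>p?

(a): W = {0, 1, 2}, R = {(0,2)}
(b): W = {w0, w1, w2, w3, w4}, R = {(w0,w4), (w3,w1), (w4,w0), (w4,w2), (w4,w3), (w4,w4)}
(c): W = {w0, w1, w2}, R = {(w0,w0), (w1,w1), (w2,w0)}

(c)

This is the axiom for convergence; its first-order frame correspondent is forall x forall y forall z (Rxy & Rxz -> exists w (Ryw & Rzw)).
(a): fails — R02 and R02 but 2 and 2 have no common successor.
(b): fails — Rw3w1 and Rw3w1 but w1 and w1 have no common successor.
(c): satisfies the condition.
Valid on: (c).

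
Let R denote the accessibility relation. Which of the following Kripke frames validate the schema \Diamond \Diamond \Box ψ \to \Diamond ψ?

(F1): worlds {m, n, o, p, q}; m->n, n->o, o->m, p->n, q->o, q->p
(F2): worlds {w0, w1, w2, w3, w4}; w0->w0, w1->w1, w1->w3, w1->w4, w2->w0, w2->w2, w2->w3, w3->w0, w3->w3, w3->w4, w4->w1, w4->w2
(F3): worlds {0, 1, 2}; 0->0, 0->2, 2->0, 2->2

(F3)

Frame correspondent (Sahlqvist): \forall x \forall y (x R^2 y \to \exists w (yRw \wedge xRw)) — i.e. a generalized confluence (Geach) condition.
(F1): fails — mR²o but no w with oRw and mRw.
(F2): fails — w1R²w0 but no w with w0Rw and w1Rw.
(F3): ✓.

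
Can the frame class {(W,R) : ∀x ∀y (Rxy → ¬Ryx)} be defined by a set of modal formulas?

Any modally definable frame class is closed under surjective bounded morphisms.
The 3-cycle (worlds w0,w1,w2 with w0→w1→w2→w0) is asymmetric. Mapping every world to a single reflexive point • is a surjective bounded morphism, and the reflexive point is not asymmetric (R•• but asymmetry requires ¬R••).
So no modal formula (or set of formulas) defines exactly the asymmetric frames.

No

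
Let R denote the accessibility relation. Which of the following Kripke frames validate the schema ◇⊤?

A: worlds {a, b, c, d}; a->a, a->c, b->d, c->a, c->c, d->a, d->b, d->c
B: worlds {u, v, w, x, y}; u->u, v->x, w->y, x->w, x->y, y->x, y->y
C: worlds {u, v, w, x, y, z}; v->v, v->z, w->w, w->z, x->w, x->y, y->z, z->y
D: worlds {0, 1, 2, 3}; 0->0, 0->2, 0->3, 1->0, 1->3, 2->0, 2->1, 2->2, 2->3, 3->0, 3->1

This is the axiom for seriality; its first-order frame correspondent is ∀x ∃y Rxy.
A: ✓.
B: ✓.
C: fails — world u has no successor.
D: ✓.
Valid on: A, B, D.

A, B, D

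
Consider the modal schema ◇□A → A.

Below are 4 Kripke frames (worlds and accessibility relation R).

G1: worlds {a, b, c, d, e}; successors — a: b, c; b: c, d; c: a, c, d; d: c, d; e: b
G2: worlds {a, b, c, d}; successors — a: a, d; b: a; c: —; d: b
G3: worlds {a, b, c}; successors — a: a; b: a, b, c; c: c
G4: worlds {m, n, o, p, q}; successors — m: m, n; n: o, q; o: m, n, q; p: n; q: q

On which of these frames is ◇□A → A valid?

none

The schema corresponds to symmetry: ∀x ∀y (Rxy → Ryx).
G1: fails — Rbc but not Rcb.
G2: fails — Rdb but not Rbd.
G3: fails — Rbc but not Rcb.
G4: fails — Rom but not Rmo.
Valid on no frame.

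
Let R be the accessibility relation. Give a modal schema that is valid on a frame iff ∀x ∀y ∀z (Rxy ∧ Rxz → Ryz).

◇p → □◇p

A defining formula is ◇p → □◇p (the 5 axiom).
Suppose ◇p→□◇p is valid. Take Rxy, Rxz and set V(p)={y}. Then ◇p at x, so □◇p at x, so ◇p at z, so some w with Rzw has p; w=y, i.e. Rzy. By symmetry of the argument, Ryz.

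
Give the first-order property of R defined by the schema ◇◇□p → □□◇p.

∀x ∀y ∀z ((xR²y ∧ xR²z) → ∃w (yRw ∧ zRw))

This is a Sahlqvist (Geach-type) schema ◇^2□^1p → □^2◇^1p.
First-order correspondent: ∀x ∀y ∀z ((xR²y ∧ xR²z) → ∃w (yRw ∧ zRw)).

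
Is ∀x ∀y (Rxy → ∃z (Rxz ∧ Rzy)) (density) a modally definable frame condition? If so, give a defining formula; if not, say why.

Definable; □□q → □q defines it

The condition is density. A defining modal formula is □□q → □q.
Suppose □□q→□q is valid. Take Rxy and set V(q)={w : xR²w}. Then □□q at x, so □q at x, so q at y, i.e. ∃z(Rxz∧Rzy).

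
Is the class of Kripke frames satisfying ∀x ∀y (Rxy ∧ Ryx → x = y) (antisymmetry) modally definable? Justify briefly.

Not modally definable

Any modally definable frame class is closed under surjective bounded morphisms.
The 8-cycle (worlds w0,w1,w2,w3,w4,w5,w6,w7 with w0→w1→w2→w3→w4→w5→w6→w7→w0) is antisymmetric. Sending even-indexed worlds to a and odd-indexed worlds to b is a surjective bounded morphism onto the two-world frame with a↔b, which is not antisymmetric.
Hence antisymmetry is not modally definable.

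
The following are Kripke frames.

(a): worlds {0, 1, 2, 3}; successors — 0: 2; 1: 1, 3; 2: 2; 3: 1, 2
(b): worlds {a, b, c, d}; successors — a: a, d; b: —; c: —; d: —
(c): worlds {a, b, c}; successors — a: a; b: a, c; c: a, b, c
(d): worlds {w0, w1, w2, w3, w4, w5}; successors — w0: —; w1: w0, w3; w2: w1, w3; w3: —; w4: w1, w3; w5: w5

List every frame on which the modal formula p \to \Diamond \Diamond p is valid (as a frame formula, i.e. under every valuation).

The schema corresponds to a generalized confluence (Geach) condition: \forall x \exists w (x = w \wedge x R^2 w).
(a): fails — at 0 but no w with 0=w and 0R²w.
(b): fails — at b but no w with b=w and bR²w.
(c): holds.
(d): fails — at w0 but no w with w0=w and w0R²w.

(c)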